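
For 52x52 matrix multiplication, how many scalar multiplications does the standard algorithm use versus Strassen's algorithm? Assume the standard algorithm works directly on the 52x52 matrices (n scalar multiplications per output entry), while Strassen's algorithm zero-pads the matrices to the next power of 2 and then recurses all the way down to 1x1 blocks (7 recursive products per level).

Matrix multiplication for 52x52 matrices:

Strassen's algorithm requires power-of-2 dimensions. Pad 52x52 to 64x64 (next power of 2).

Standard algorithm: 52^3 = 140608 multiplications
Strassen's algorithm: 7^(log2(64)) = 7^6 = 117649 multiplications
Savings: 140608 - 117649 = 22959 multiplications

Standard: 140608 multiplications (52^3). Strassen: 117649 multiplications (7^6, after padding to 64x64). Strassen reduces 8 recursive multiplications to 7 at each level.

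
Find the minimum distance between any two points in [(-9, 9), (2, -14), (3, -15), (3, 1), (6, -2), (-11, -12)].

Computing all pairwise distances among 6 points:

d((-9, 9), (2, -14)) = 25.4951
d((-9, 9), (3, -15)) = 26.8328
d((-9, 9), (3, 1)) = 14.4222
d((-9, 9), (6, -2)) = 18.6011
d((-9, 9), (-11, -12)) = 21.095
d((2, -14), (3, -15)) = 1.4142 <-- minimum
d((2, -14), (3, 1)) = 15.0333
d((2, -14), (6, -2)) = 12.6491
d((2, -14), (-11, -12)) = 13.1529
d((3, -15), (3, 1)) = 16.0
d((3, -15), (6, -2)) = 13.3417
d((3, -15), (-11, -12)) = 14.3178
d((3, 1), (6, -2)) = 4.2426
d((3, 1), (-11, -12)) = 19.105
d((6, -2), (-11, -12)) = 19.7231

Closest pair: (2, -14) and (3, -15) with distance 1.4142

The closest pair is (2, -14) and (3, -15) with Euclidean distance 1.4142. For 6 points, brute-force pairwise comparison is shown above. For large n, the divide-and-conquer algorithm (sort by x, recurse on halves, check the dividing strip) achieves O(n log n).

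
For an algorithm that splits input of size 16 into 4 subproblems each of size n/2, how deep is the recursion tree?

For divide and conquer with division factor 2:

Problem sizes at each level:
Level 0: 16
Level 1: 8
Level 2: 4
Level 3: 2
Level 4: 1

The root is level 0 and the size-1 base case is level 4 (the tree spans levels 0 through 4, i.e. 5 levels counting the root), so the depth is the number of divisions: log_2(16) = 4

The recursion tree depth is log_2(16) = 4. At each level, the problem size is divided by 2, so it takes 4 divisions to reduce to a base case of size 1. The algorithm makes 4 recursive calls at each level.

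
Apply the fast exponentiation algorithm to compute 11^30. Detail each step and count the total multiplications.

Computing 11^30 by squaring (build up from 11^1; each line after the first costs one multiplication):

11^1 = 11
11^2 = (11^1)^2 = 11^2 = 121
11^3 = 11 * 11^2 = 11 * 121 = 1331
11^6 = (11^3)^2 = 1331^2 = 1771561
11^7 = 11 * 11^6 = 11 * 1771561 = 19487171
11^14 = (11^7)^2 = 19487171^2 = 379749833583241
11^15 = 11 * 11^14 = 11 * 379749833583241 = 4177248169415651
11^30 = (11^15)^2 = 4177248169415651^2 = 17449402268886407318558803753801

Result: 17449402268886407318558803753801
Multiplications needed: 7 (7 lines after 11^1)

11^30 = 17449402268886407318558803753801. Using exponentiation by squaring, this requires 7 multiplications. The key idea: if the exponent is even, square the half-power; if odd, multiply by the base once.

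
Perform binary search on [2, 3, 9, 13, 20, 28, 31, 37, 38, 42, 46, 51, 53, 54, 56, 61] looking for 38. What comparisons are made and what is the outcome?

Binary search for 38 in [2, 3, 9, 13, 20, 28, 31, 37, 38, 42, 46, 51, 53, 54, 56, 61]:

lo=0, hi=15, mid=7, arr[mid]=37 -> 37 < 38, search right half
lo=8, hi=15, mid=11, arr[mid]=51 -> 51 > 38, search left half
lo=8, hi=10, mid=9, arr[mid]=42 -> 42 > 38, search left half
lo=8, hi=8, mid=8, arr[mid]=38 -> Found target at index 8!

Binary search finds 38 at index 8 after 4 comparisons. The search repeatedly halves the search space by comparing with the middle element.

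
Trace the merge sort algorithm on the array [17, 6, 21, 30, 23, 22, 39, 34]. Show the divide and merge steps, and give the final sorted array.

Merge sort trace:

Split: [17, 6, 21, 30, 23, 22, 39, 34] -> [17, 6, 21, 30] and [23, 22, 39, 34]
  Split: [17, 6, 21, 30] -> [17, 6] and [21, 30]
    Split: [17, 6] -> [17] and [6]
    Merge: [17] + [6] -> [6, 17]
    Split: [21, 30] -> [21] and [30]
    Merge: [21] + [30] -> [21, 30]
  Merge: [6, 17] + [21, 30] -> [6, 17, 21, 30]
  Split: [23, 22, 39, 34] -> [23, 22] and [39, 34]
    Split: [23, 22] -> [23] and [22]
    Merge: [23] + [22] -> [22, 23]
    Split: [39, 34] -> [39] and [34]
    Merge: [39] + [34] -> [34, 39]
  Merge: [22, 23] + [34, 39] -> [22, 23, 34, 39]
Merge: [6, 17, 21, 30] + [22, 23, 34, 39] -> [6, 17, 21, 22, 23, 30, 34, 39]

Final sorted array: [6, 17, 21, 22, 23, 30, 34, 39]

The merge sort proceeds by recursively splitting the array and merging sorted halves.
After all merges, the sorted array is [6, 17, 21, 22, 23, 30, 34, 39].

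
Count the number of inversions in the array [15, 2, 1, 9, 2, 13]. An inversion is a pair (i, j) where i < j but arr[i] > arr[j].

Finding inversions in [15, 2, 1, 9, 2, 13]:

(0, 1): arr[0]=15 > arr[1]=2
(0, 2): arr[0]=15 > arr[2]=1
(0, 3): arr[0]=15 > arr[3]=9
(0, 4): arr[0]=15 > arr[4]=2
(0, 5): arr[0]=15 > arr[5]=13
(1, 2): arr[1]=2 > arr[2]=1
(3, 4): arr[3]=9 > arr[4]=2

Total inversions: 7

The array has 7 inversion(s): (0,1), (0,2), (0,3), (0,4), (0,5), (1,2), (3,4). Each pair (i,j) satisfies i < j and arr[i] > arr[j].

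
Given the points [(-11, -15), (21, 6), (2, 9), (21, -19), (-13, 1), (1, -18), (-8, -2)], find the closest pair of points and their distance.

Computing all pairwise distances among 7 points:

d((-11, -15), (21, 6)) = 38.2753
d((-11, -15), (2, 9)) = 27.2947
d((-11, -15), (21, -19)) = 32.249
d((-11, -15), (-13, 1)) = 16.1245
d((-11, -15), (1, -18)) = 12.3693
d((-11, -15), (-8, -2)) = 13.3417
d((21, 6), (2, 9)) = 19.2354
d((21, 6), (21, -19)) = 25.0
d((21, 6), (-13, 1)) = 34.3657
d((21, 6), (1, -18)) = 31.241
d((21, 6), (-8, -2)) = 30.0832
d((2, 9), (21, -19)) = 33.8378
d((2, 9), (-13, 1)) = 17.0
d((2, 9), (1, -18)) = 27.0185
d((2, 9), (-8, -2)) = 14.8661
d((21, -19), (-13, 1)) = 39.4462
d((21, -19), (1, -18)) = 20.025
d((21, -19), (-8, -2)) = 33.6155
d((-13, 1), (1, -18)) = 23.6008
d((-13, 1), (-8, -2)) = 5.831 <-- minimum
d((1, -18), (-8, -2)) = 18.3576

Closest pair: (-13, 1) and (-8, -2) with distance 5.831

The closest pair is (-13, 1) and (-8, -2) with Euclidean distance 5.831. For 7 points, brute-force pairwise comparison is shown above. For large n, the divide-and-conquer algorithm (sort by x, recurse on halves, check the dividing strip) achieves O(n log n).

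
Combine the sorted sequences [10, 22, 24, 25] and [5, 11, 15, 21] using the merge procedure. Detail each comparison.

Merging process:

Compare 10 vs 5: take 5 from right. Merged: [5]
Compare 10 vs 11: take 10 from left. Merged: [5, 10]
Compare 22 vs 11: take 11 from right. Merged: [5, 10, 11]
Compare 22 vs 15: take 15 from right. Merged: [5, 10, 11, 15]
Compare 22 vs 21: take 21 from right. Merged: [5, 10, 11, 15, 21]
Append remaining from left: [22, 24, 25]. Merged: [5, 10, 11, 15, 21, 22, 24, 25]

Final merged array: [5, 10, 11, 15, 21, 22, 24, 25]
Total comparisons: 5

The merged array is [5, 10, 11, 15, 21, 22, 24, 25], requiring 5 comparisons. The merge step runs in O(n) time where n is the total number of elements.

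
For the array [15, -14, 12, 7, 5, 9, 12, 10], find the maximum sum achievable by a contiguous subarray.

Using Kadane's algorithm on [15, -14, 12, 7, 5, 9, 12, 10]:

Scanning through the array:
Position 1 (value -14): max_ending_here = 1, max_so_far = 15
Position 2 (value 12): max_ending_here = 13, max_so_far = 15
Position 3 (value 7): max_ending_here = 20, max_so_far = 20
Position 4 (value 5): max_ending_here = 25, max_so_far = 25
Position 5 (value 9): max_ending_here = 34, max_so_far = 34
Position 6 (value 12): max_ending_here = 46, max_so_far = 46
Position 7 (value 10): max_ending_here = 56, max_so_far = 56

Maximum subarray: [15, -14, 12, 7, 5, 9, 12, 10]
Maximum sum: 56

The maximum subarray is [15, -14, 12, 7, 5, 9, 12, 10] with sum 56. This subarray runs from index 0 to index 7.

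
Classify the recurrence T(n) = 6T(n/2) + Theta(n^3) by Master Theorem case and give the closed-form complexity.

Master Theorem for T(n) = 6T(n/2) + O(n^3):

a = 6, b = 2, c = 3
log_b(a) = log_2(6) = 2.5850

Case 3: c = 3 > log_2(6) = 2.5850
T(n) = O(n^3) = O(n^3)

For T(n) = 6T(n/2) + O(n^3): log_2(6) = 2.5850. This is Case 3 of the Master Theorem (c > log_b(a), work dominated by root), giving O(n^3).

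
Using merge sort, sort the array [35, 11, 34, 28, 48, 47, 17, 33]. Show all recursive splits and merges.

Merge sort trace:

Split: [35, 11, 34, 28, 48, 47, 17, 33] -> [35, 11, 34, 28] and [48, 47, 17, 33]
  Split: [35, 11, 34, 28] -> [35, 11] and [34, 28]
    Split: [35, 11] -> [35] and [11]
    Merge: [35] + [11] -> [11, 35]
    Split: [34, 28] -> [34] and [28]
    Merge: [34] + [28] -> [28, 34]
  Merge: [11, 35] + [28, 34] -> [11, 28, 34, 35]
  Split: [48, 47, 17, 33] -> [48, 47] and [17, 33]
    Split: [48, 47] -> [48] and [47]
    Merge: [48] + [47] -> [47, 48]
    Split: [17, 33] -> [17] and [33]
    Merge: [17] + [33] -> [17, 33]
  Merge: [47, 48] + [17, 33] -> [17, 33, 47, 48]
Merge: [11, 28, 34, 35] + [17, 33, 47, 48] -> [11, 17, 28, 33, 34, 35, 47, 48]

Final sorted array: [11, 17, 28, 33, 34, 35, 47, 48]

The merge sort proceeds by recursively splitting the array and merging sorted halves.
After all merges, the sorted array is [11, 17, 28, 33, 34, 35, 47, 48].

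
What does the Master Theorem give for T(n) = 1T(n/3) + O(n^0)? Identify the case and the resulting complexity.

Master Theorem for T(n) = 1T(n/3) + O(n^0):

a = 1, b = 3, c = 0
log_b(a) = log_3(1) = 0.0000

Case 2: c = 0 = log_3(1) = 0.0000
T(n) = O(n^0 log n) = O(log n)

For T(n) = 1T(n/3) + O(n^0): log_3(1) = 0.0000. This is Case 2 of the Master Theorem (c = log_b(a), equal work at all levels), giving O(log n).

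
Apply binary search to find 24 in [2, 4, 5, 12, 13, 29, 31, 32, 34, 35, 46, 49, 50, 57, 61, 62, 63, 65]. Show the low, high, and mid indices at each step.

Binary search for 24 in [2, 4, 5, 12, 13, 29, 31, 32, 34, 35, 46, 49, 50, 57, 61, 62, 63, 65]:

lo=0, hi=17, mid=8, arr[mid]=34 -> 34 > 24, search left half
lo=0, hi=7, mid=3, arr[mid]=12 -> 12 < 24, search right half
lo=4, hi=7, mid=5, arr[mid]=29 -> 29 > 24, search left half
lo=4, hi=4, mid=4, arr[mid]=13 -> 13 < 24, search right half
lo=5 > hi=4, target 24 not found

Binary search determines that 24 is not in the array after 4 comparisons. The search space was exhausted without finding the target.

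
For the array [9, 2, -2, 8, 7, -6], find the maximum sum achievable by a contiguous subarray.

Using Kadane's algorithm on [9, 2, -2, 8, 7, -6]:

Scanning through the array:
Position 1 (value 2): max_ending_here = 11, max_so_far = 11
Position 2 (value -2): max_ending_here = 9, max_so_far = 11
Position 3 (value 8): max_ending_here = 17, max_so_far = 17
Position 4 (value 7): max_ending_here = 24, max_so_far = 24
Position 5 (value -6): max_ending_here = 18, max_so_far = 24

Maximum subarray: [9, 2, -2, 8, 7]
Maximum sum: 24

The maximum subarray is [9, 2, -2, 8, 7] with sum 24. This subarray runs from index 0 to index 4.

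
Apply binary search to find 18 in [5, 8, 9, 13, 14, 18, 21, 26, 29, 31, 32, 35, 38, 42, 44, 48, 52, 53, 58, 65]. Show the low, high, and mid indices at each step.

Binary search for 18 in [5, 8, 9, 13, 14, 18, 21, 26, 29, 31, 32, 35, 38, 42, 44, 48, 52, 53, 58, 65]:

lo=0, hi=19, mid=9, arr[mid]=31 -> 31 > 18, search left half
lo=0, hi=8, mid=4, arr[mid]=14 -> 14 < 18, search right half
lo=5, hi=8, mid=6, arr[mid]=21 -> 21 > 18, search left half
lo=5, hi=5, mid=5, arr[mid]=18 -> Found target at index 5!

Binary search finds 18 at index 5 after 4 comparisons. The search repeatedly halves the search space by comparing with the middle element.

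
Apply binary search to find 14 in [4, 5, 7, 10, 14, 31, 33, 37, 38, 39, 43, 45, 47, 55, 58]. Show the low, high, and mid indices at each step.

Binary search for 14 in [4, 5, 7, 10, 14, 31, 33, 37, 38, 39, 43, 45, 47, 55, 58]:

lo=0, hi=14, mid=7, arr[mid]=37 -> 37 > 14, search left half
lo=0, hi=6, mid=3, arr[mid]=10 -> 10 < 14, search right half
lo=4, hi=6, mid=5, arr[mid]=31 -> 31 > 14, search left half
lo=4, hi=4, mid=4, arr[mid]=14 -> Found target at index 4!

Binary search finds 14 at index 4 after 4 comparisons. The search repeatedly halves the search space by comparing with the middle element.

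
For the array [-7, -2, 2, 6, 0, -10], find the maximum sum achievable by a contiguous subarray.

Using Kadane's algorithm on [-7, -2, 2, 6, 0, -10]:

Scanning through the array:
Position 1 (value -2): max_ending_here = -2, max_so_far = -2
Position 2 (value 2): max_ending_here = 2, max_so_far = 2
Position 3 (value 6): max_ending_here = 8, max_so_far = 8
Position 4 (value 0): max_ending_here = 8, max_so_far = 8
Position 5 (value -10): max_ending_here = -2, max_so_far = 8

Maximum subarray: [2, 6]
Maximum sum: 8

The maximum subarray is [2, 6] with sum 8. This subarray runs from index 2 to index 3.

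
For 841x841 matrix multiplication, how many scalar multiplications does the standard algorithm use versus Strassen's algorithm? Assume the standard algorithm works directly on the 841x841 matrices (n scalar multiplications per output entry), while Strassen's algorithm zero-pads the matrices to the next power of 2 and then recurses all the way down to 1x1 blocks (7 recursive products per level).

Matrix multiplication for 841x841 matrices:

Strassen's algorithm requires power-of-2 dimensions. Pad 841x841 to 1024x1024 (next power of 2).

Standard algorithm: 841^3 = 594823321 multiplications
Strassen's algorithm: 7^(log2(1024)) = 7^10 = 282475249 multiplications
Savings: 594823321 - 282475249 = 312348072 multiplications

Standard: 594823321 multiplications (841^3). Strassen: 282475249 multiplications (7^10, after padding to 1024x1024). Strassen reduces 8 recursive multiplications to 7 at each level.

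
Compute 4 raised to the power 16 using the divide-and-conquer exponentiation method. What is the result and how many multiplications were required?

Computing 4^16 by squaring (build up from 4^1; each line after the first costs one multiplication):

4^1 = 4
4^2 = (4^1)^2 = 4^2 = 16
4^4 = (4^2)^2 = 16^2 = 256
4^8 = (4^4)^2 = 256^2 = 65536
4^16 = (4^8)^2 = 65536^2 = 4294967296

Result: 4294967296
Multiplications needed: 4 (4 lines after 4^1)

4^16 = 4294967296. Using exponentiation by squaring, this requires 4 multiplications. The key idea: if the exponent is even, square the half-power; if odd, multiply by the base once.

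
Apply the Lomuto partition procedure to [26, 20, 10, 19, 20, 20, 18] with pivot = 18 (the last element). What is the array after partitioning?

Lomuto partition with pivot = 18:

Initial array: [26, 20, 10, 19, 20, 20, 18]

arr[0]=26 > 18: no swap
arr[1]=20 > 18: no swap
arr[2]=10 <= 18: swap with position 0, array becomes [10, 20, 26, 19, 20, 20, 18]
arr[3]=19 > 18: no swap
arr[4]=20 > 18: no swap
arr[5]=20 > 18: no swap

Place pivot at position 1: [10, 18, 26, 19, 20, 20, 20]
Pivot position: 1

After partitioning with pivot 18, the array becomes [10, 18, 26, 19, 20, 20, 20]. The pivot is placed at index 1. All elements to the left of the pivot are <= 18, and all elements to the right are > 18.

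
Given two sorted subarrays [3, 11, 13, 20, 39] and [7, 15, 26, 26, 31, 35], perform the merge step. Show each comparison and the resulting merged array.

Merging process:

Compare 3 vs 7: take 3 from left. Merged: [3]
Compare 11 vs 7: take 7 from right. Merged: [3, 7]
Compare 11 vs 15: take 11 from left. Merged: [3, 7, 11]
Compare 13 vs 15: take 13 from left. Merged: [3, 7, 11, 13]
Compare 20 vs 15: take 15 from right. Merged: [3, 7, 11, 13, 15]
Compare 20 vs 26: take 20 from left. Merged: [3, 7, 11, 13, 15, 20]
Compare 39 vs 26: take 26 from right. Merged: [3, 7, 11, 13, 15, 20, 26]
Compare 39 vs 26: take 26 from right. Merged: [3, 7, 11, 13, 15, 20, 26, 26]
Compare 39 vs 31: take 31 from right. Merged: [3, 7, 11, 13, 15, 20, 26, 26, 31]
Compare 39 vs 35: take 35 from right. Merged: [3, 7, 11, 13, 15, 20, 26, 26, 31, 35]
Append remaining from left: [39]. Merged: [3, 7, 11, 13, 15, 20, 26, 26, 31, 35, 39]

Final merged array: [3, 7, 11, 13, 15, 20, 26, 26, 31, 35, 39]
Total comparisons: 10

The merged array is [3, 7, 11, 13, 15, 20, 26, 26, 31, 35, 39], requiring 10 comparisons. The merge step runs in O(n) time where n is the total number of elements.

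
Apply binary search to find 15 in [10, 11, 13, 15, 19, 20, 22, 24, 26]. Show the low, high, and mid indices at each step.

Binary search for 15 in [10, 11, 13, 15, 19, 20, 22, 24, 26]:

lo=0, hi=8, mid=4, arr[mid]=19 -> 19 > 15, search left half
lo=0, hi=3, mid=1, arr[mid]=11 -> 11 < 15, search right half
lo=2, hi=3, mid=2, arr[mid]=13 -> 13 < 15, search right half
lo=3, hi=3, mid=3, arr[mid]=15 -> Found target at index 3!

Binary search finds 15 at index 3 after 4 comparisons. The search repeatedly halves the search space by comparing with the middle element.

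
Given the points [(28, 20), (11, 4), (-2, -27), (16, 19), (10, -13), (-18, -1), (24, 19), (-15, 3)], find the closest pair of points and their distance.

Computing all pairwise distances among 8 points:

d((28, 20), (11, 4)) = 23.3452
d((28, 20), (-2, -27)) = 55.7584
d((28, 20), (16, 19)) = 12.0416
d((28, 20), (10, -13)) = 37.5899
d((28, 20), (-18, -1)) = 50.5668
d((28, 20), (24, 19)) = 4.1231 <-- minimum
d((28, 20), (-15, 3)) = 46.2385
d((11, 4), (-2, -27)) = 33.6155
d((11, 4), (16, 19)) = 15.8114
d((11, 4), (10, -13)) = 17.0294
d((11, 4), (-18, -1)) = 29.4279
d((11, 4), (24, 19)) = 19.8494
d((11, 4), (-15, 3)) = 26.0192
d((-2, -27), (16, 19)) = 49.3964
d((-2, -27), (10, -13)) = 18.4391
d((-2, -27), (-18, -1)) = 30.5287
d((-2, -27), (24, 19)) = 52.8394
d((-2, -27), (-15, 3)) = 32.6956
d((16, 19), (10, -13)) = 32.5576
d((16, 19), (-18, -1)) = 39.4462
d((16, 19), (24, 19)) = 8.0
d((16, 19), (-15, 3)) = 34.8855
d((10, -13), (-18, -1)) = 30.4631
d((10, -13), (24, 19)) = 34.9285
d((10, -13), (-15, 3)) = 29.6816
d((-18, -1), (24, 19)) = 46.5188
d((-18, -1), (-15, 3)) = 5.0
d((24, 19), (-15, 3)) = 42.1545

Closest pair: (28, 20) and (24, 19) with distance 4.1231

The closest pair is (28, 20) and (24, 19) with Euclidean distance 4.1231. For 8 points, brute-force pairwise comparison is shown above. For large n, the divide-and-conquer algorithm (sort by x, recurse on halves, check the dividing strip) achieves O(n log n).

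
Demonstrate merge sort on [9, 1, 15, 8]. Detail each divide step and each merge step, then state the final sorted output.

Merge sort trace:

Split: [9, 1, 15, 8] -> [9, 1] and [15, 8]
  Split: [9, 1] -> [9] and [1]
  Merge: [9] + [1] -> [1, 9]
  Split: [15, 8] -> [15] and [8]
  Merge: [15] + [8] -> [8, 15]
Merge: [1, 9] + [8, 15] -> [1, 8, 9, 15]

Final sorted array: [1, 8, 9, 15]

The merge sort proceeds by recursively splitting the array and merging sorted halves.
After all merges, the sorted array is [1, 8, 9, 15].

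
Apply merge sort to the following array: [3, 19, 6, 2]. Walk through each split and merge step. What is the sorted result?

Merge sort trace:

Split: [3, 19, 6, 2] -> [3, 19] and [6, 2]
  Split: [3, 19] -> [3] and [19]
  Merge: [3] + [19] -> [3, 19]
  Split: [6, 2] -> [6] and [2]
  Merge: [6] + [2] -> [2, 6]
Merge: [3, 19] + [2, 6] -> [2, 3, 6, 19]

Final sorted array: [2, 3, 6, 19]

The merge sort proceeds by recursively splitting the array and merging sorted halves.
After all merges, the sorted array is [2, 3, 6, 19].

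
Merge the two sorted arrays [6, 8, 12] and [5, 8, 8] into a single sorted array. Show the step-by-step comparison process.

Merging process:

Compare 6 vs 5: take 5 from right. Merged: [5]
Compare 6 vs 8: take 6 from left. Merged: [5, 6]
Compare 8 vs 8: take 8 from left. Merged: [5, 6, 8]
Compare 12 vs 8: take 8 from right. Merged: [5, 6, 8, 8]
Compare 12 vs 8: take 8 from right. Merged: [5, 6, 8, 8, 8]
Append remaining from left: [12]. Merged: [5, 6, 8, 8, 8, 12]

Final merged array: [5, 6, 8, 8, 8, 12]
Total comparisons: 5

The merged array is [5, 6, 8, 8, 8, 12], requiring 5 comparisons. The merge step runs in O(n) time where n is the total number of elements.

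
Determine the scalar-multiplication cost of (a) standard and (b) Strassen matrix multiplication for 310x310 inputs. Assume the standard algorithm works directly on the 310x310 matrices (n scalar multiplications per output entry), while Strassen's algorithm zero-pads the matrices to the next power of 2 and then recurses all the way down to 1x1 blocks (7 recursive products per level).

Matrix multiplication for 310x310 matrices:

Strassen's algorithm requires power-of-2 dimensions. Pad 310x310 to 512x512 (next power of 2).

Standard algorithm: 310^3 = 29791000 multiplications
Strassen's algorithm: 7^(log2(512)) = 7^9 = 40353607 multiplications
Difference: 29791000 - 40353607 = -10562607 (Strassen uses MORE here due to padding overhead — for small or just-over-power-of-2 n, padding can outweigh the per-level savings)

Standard: 29791000 multiplications (310^3). Strassen: 40353607 multiplications (7^9, after padding to 512x512). Strassen reduces 8 recursive multiplications to 7 at each level.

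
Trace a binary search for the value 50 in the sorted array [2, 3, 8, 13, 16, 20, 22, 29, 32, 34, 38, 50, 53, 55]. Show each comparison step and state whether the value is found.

Binary search for 50 in [2, 3, 8, 13, 16, 20, 22, 29, 32, 34, 38, 50, 53, 55]:

lo=0, hi=13, mid=6, arr[mid]=22 -> 22 < 50, search right half
lo=7, hi=13, mid=10, arr[mid]=38 -> 38 < 50, search right half
lo=11, hi=13, mid=12, arr[mid]=53 -> 53 > 50, search left half
lo=11, hi=11, mid=11, arr[mid]=50 -> Found target at index 11!

Binary search finds 50 at index 11 after 4 comparisons. The search repeatedly halves the search space by comparing with the middle element.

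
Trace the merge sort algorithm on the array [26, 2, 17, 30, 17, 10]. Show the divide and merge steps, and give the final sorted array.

Merge sort trace:

Split: [26, 2, 17, 30, 17, 10] -> [26, 2, 17] and [30, 17, 10]
  Split: [26, 2, 17] -> [26] and [2, 17]
    Split: [2, 17] -> [2] and [17]
    Merge: [2] + [17] -> [2, 17]
  Merge: [26] + [2, 17] -> [2, 17, 26]
  Split: [30, 17, 10] -> [30] and [17, 10]
    Split: [17, 10] -> [17] and [10]
    Merge: [17] + [10] -> [10, 17]
  Merge: [30] + [10, 17] -> [10, 17, 30]
Merge: [2, 17, 26] + [10, 17, 30] -> [2, 10, 17, 17, 26, 30]

Final sorted array: [2, 10, 17, 17, 26, 30]

The merge sort proceeds by recursively splitting the array and merging sorted halves.
After all merges, the sorted array is [2, 10, 17, 17, 26, 30].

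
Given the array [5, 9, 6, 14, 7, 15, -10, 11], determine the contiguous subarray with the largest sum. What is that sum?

Using Kadane's algorithm on [5, 9, 6, 14, 7, 15, -10, 11]:

Scanning through the array:
Position 1 (value 9): max_ending_here = 14, max_so_far = 14
Position 2 (value 6): max_ending_here = 20, max_so_far = 20
Position 3 (value 14): max_ending_here = 34, max_so_far = 34
Position 4 (value 7): max_ending_here = 41, max_so_far = 41
Position 5 (value 15): max_ending_here = 56, max_so_far = 56
Position 6 (value -10): max_ending_here = 46, max_so_far = 56
Position 7 (value 11): max_ending_here = 57, max_so_far = 57

Maximum subarray: [5, 9, 6, 14, 7, 15, -10, 11]
Maximum sum: 57

The maximum subarray is [5, 9, 6, 14, 7, 15, -10, 11] with sum 57. This subarray runs from index 0 to index 7.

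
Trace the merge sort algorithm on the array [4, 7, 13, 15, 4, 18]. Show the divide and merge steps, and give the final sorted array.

Merge sort trace:

Split: [4, 7, 13, 15, 4, 18] -> [4, 7, 13] and [15, 4, 18]
  Split: [4, 7, 13] -> [4] and [7, 13]
    Split: [7, 13] -> [7] and [13]
    Merge: [7] + [13] -> [7, 13]
  Merge: [4] + [7, 13] -> [4, 7, 13]
  Split: [15, 4, 18] -> [15] and [4, 18]
    Split: [4, 18] -> [4] and [18]
    Merge: [4] + [18] -> [4, 18]
  Merge: [15] + [4, 18] -> [4, 15, 18]
Merge: [4, 7, 13] + [4, 15, 18] -> [4, 4, 7, 13, 15, 18]

Final sorted array: [4, 4, 7, 13, 15, 18]

The merge sort proceeds by recursively splitting the array and merging sorted halves.
After all merges, the sorted array is [4, 4, 7, 13, 15, 18].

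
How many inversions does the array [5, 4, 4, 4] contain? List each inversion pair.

Finding inversions in [5, 4, 4, 4]:

(0, 1): arr[0]=5 > arr[1]=4
(0, 2): arr[0]=5 > arr[2]=4
(0, 3): arr[0]=5 > arr[3]=4

Total inversions: 3

The array has 3 inversion(s): (0,1), (0,2), (0,3). Each pair (i,j) satisfies i < j and arr[i] > arr[j].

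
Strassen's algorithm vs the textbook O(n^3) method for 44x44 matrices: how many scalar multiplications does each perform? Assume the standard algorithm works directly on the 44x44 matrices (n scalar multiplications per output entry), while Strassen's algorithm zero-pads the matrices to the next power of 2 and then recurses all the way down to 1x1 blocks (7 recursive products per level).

Matrix multiplication for 44x44 matrices:

Strassen's algorithm requires power-of-2 dimensions. Pad 44x44 to 64x64 (next power of 2).

Standard algorithm: 44^3 = 85184 multiplications
Strassen's algorithm: 7^(log2(64)) = 7^6 = 117649 multiplications
Difference: 85184 - 117649 = -32465 (Strassen uses MORE here due to padding overhead — for small or just-over-power-of-2 n, padding can outweigh the per-level savings)

Standard: 85184 multiplications (44^3). Strassen: 117649 multiplications (7^6, after padding to 64x64). Strassen reduces 8 recursive multiplications to 7 at each level.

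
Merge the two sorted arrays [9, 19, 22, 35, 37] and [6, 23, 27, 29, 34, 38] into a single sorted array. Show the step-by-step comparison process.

Merging process:

Compare 9 vs 6: take 6 from right. Merged: [6]
Compare 9 vs 23: take 9 from left. Merged: [6, 9]
Compare 19 vs 23: take 19 from left. Merged: [6, 9, 19]
Compare 22 vs 23: take 22 from left. Merged: [6, 9, 19, 22]
Compare 35 vs 23: take 23 from right. Merged: [6, 9, 19, 22, 23]
Compare 35 vs 27: take 27 from right. Merged: [6, 9, 19, 22, 23, 27]
Compare 35 vs 29: take 29 from right. Merged: [6, 9, 19, 22, 23, 27, 29]
Compare 35 vs 34: take 34 from right. Merged: [6, 9, 19, 22, 23, 27, 29, 34]
Compare 35 vs 38: take 35 from left. Merged: [6, 9, 19, 22, 23, 27, 29, 34, 35]
Compare 37 vs 38: take 37 from left. Merged: [6, 9, 19, 22, 23, 27, 29, 34, 35, 37]
Append remaining from right: [38]. Merged: [6, 9, 19, 22, 23, 27, 29, 34, 35, 37, 38]

Final merged array: [6, 9, 19, 22, 23, 27, 29, 34, 35, 37, 38]
Total comparisons: 10

The merged array is [6, 9, 19, 22, 23, 27, 29, 34, 35, 37, 38], requiring 10 comparisons. The merge step runs in O(n) time where n is the total number of elements.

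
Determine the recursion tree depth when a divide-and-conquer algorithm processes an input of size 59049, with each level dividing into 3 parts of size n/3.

For divide and conquer with division factor 3:

Problem sizes at each level:
Level 0: 59049
Level 1: 19683
Level 2: 6561
Level 3: 2187
Level 4: 729
Level 5: 243
Level 6: 81
Level 7: 27
Level 8: 9
Level 9: 3
Level 10: 1

The root is level 0 and the size-1 base case is level 10 (the tree spans levels 0 through 10, i.e. 11 levels counting the root), so the depth is the number of divisions: log_3(59049) = 10

The recursion tree depth is log_3(59049) = 10. At each level, the problem size is divided by 3, so it takes 10 divisions to reduce to a base case of size 1. The algorithm makes 3 recursive calls at each level.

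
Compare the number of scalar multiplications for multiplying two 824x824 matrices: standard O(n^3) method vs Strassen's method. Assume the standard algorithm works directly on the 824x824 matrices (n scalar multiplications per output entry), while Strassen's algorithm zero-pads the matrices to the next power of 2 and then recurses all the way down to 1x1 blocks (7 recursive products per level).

Matrix multiplication for 824x824 matrices:

Strassen's algorithm requires power-of-2 dimensions. Pad 824x824 to 1024x1024 (next power of 2).

Standard algorithm: 824^3 = 559476224 multiplications
Strassen's algorithm: 7^(log2(1024)) = 7^10 = 282475249 multiplications
Savings: 559476224 - 282475249 = 277000975 multiplications

Standard: 559476224 multiplications (824^3). Strassen: 282475249 multiplications (7^10, after padding to 1024x1024). Strassen reduces 8 recursive multiplications to 7 at each level.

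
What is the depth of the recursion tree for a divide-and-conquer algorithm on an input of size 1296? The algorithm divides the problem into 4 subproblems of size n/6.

For divide and conquer with division factor 6:

Problem sizes at each level:
Level 0: 1296
Level 1: 216
Level 2: 36
Level 3: 6
Level 4: 1

The root is level 0 and the size-1 base case is level 4 (the tree spans levels 0 through 4, i.e. 5 levels counting the root), so the depth is the number of divisions: log_6(1296) = 4

The recursion tree depth is log_6(1296) = 4. At each level, the problem size is divided by 6, so it takes 4 divisions to reduce to a base case of size 1. The algorithm makes 4 recursive calls at each level.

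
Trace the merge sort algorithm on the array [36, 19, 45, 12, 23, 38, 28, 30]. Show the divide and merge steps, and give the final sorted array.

Merge sort trace:

Split: [36, 19, 45, 12, 23, 38, 28, 30] -> [36, 19, 45, 12] and [23, 38, 28, 30]
  Split: [36, 19, 45, 12] -> [36, 19] and [45, 12]
    Split: [36, 19] -> [36] and [19]
    Merge: [36] + [19] -> [19, 36]
    Split: [45, 12] -> [45] and [12]
    Merge: [45] + [12] -> [12, 45]
  Merge: [19, 36] + [12, 45] -> [12, 19, 36, 45]
  Split: [23, 38, 28, 30] -> [23, 38] and [28, 30]
    Split: [23, 38] -> [23] and [38]
    Merge: [23] + [38] -> [23, 38]
    Split: [28, 30] -> [28] and [30]
    Merge: [28] + [30] -> [28, 30]
  Merge: [23, 38] + [28, 30] -> [23, 28, 30, 38]
Merge: [12, 19, 36, 45] + [23, 28, 30, 38] -> [12, 19, 23, 28, 30, 36, 38, 45]

Final sorted array: [12, 19, 23, 28, 30, 36, 38, 45]

The merge sort proceeds by recursively splitting the array and merging sorted halves.
After all merges, the sorted array is [12, 19, 23, 28, 30, 36, 38, 45].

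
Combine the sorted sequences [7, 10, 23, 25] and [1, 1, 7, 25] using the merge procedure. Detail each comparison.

Merging process:

Compare 7 vs 1: take 1 from right. Merged: [1]
Compare 7 vs 1: take 1 from right. Merged: [1, 1]
Compare 7 vs 7: take 7 from left. Merged: [1, 1, 7]
Compare 10 vs 7: take 7 from right. Merged: [1, 1, 7, 7]
Compare 10 vs 25: take 10 from left. Merged: [1, 1, 7, 7, 10]
Compare 23 vs 25: take 23 from left. Merged: [1, 1, 7, 7, 10, 23]
Compare 25 vs 25: take 25 from left. Merged: [1, 1, 7, 7, 10, 23, 25]
Append remaining from right: [25]. Merged: [1, 1, 7, 7, 10, 23, 25, 25]

Final merged array: [1, 1, 7, 7, 10, 23, 25, 25]
Total comparisons: 7

The merged array is [1, 1, 7, 7, 10, 23, 25, 25], requiring 7 comparisons. The merge step runs in O(n) time where n is the total number of elements.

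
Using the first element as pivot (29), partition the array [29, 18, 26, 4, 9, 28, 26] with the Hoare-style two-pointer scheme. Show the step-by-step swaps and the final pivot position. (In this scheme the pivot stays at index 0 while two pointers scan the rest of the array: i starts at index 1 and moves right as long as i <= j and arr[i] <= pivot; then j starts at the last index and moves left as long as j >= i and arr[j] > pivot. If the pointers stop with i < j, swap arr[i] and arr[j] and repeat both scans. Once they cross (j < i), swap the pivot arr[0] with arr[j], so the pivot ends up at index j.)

Hoare-style two-pointer partition with pivot = 29:

Initial array: [29, 18, 26, 4, 9, 28, 26]

Pointers start at i = 1, j = 6.
i ends at 7, j ends at 6: the pointers have crossed (j < i), so scanning stops.

Swap pivot arr[0] with arr[6] to place pivot at position 6: [26, 18, 26, 4, 9, 28, 29]
Pivot position: 6

After partitioning with pivot 29, the array becomes [26, 18, 26, 4, 9, 28, 29]. The pivot is placed at index 6. All elements to the left of the pivot are <= 29, and all elements to the right are > 29.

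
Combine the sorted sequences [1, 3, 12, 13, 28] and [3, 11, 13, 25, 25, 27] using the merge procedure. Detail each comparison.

Merging process:

Compare 1 vs 3: take 1 from left. Merged: [1]
Compare 3 vs 3: take 3 from left. Merged: [1, 3]
Compare 12 vs 3: take 3 from right. Merged: [1, 3, 3]
Compare 12 vs 11: take 11 from right. Merged: [1, 3, 3, 11]
Compare 12 vs 13: take 12 from left. Merged: [1, 3, 3, 11, 12]
Compare 13 vs 13: take 13 from left. Merged: [1, 3, 3, 11, 12, 13]
Compare 28 vs 13: take 13 from right. Merged: [1, 3, 3, 11, 12, 13, 13]
Compare 28 vs 25: take 25 from right. Merged: [1, 3, 3, 11, 12, 13, 13, 25]
Compare 28 vs 25: take 25 from right. Merged: [1, 3, 3, 11, 12, 13, 13, 25, 25]
Compare 28 vs 27: take 27 from right. Merged: [1, 3, 3, 11, 12, 13, 13, 25, 25, 27]
Append remaining from left: [28]. Merged: [1, 3, 3, 11, 12, 13, 13, 25, 25, 27, 28]

Final merged array: [1, 3, 3, 11, 12, 13, 13, 25, 25, 27, 28]
Total comparisons: 10

The merged array is [1, 3, 3, 11, 12, 13, 13, 25, 25, 27, 28], requiring 10 comparisons. The merge step runs in O(n) time where n is the total number of elements.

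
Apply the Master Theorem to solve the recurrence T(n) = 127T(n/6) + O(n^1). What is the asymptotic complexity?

Master Theorem for T(n) = 127T(n/6) + O(n^1):

a = 127, b = 6, c = 1
log_b(a) = log_6(127) = 2.7036

Case 1: c = 1 < log_6(127) = 2.7036
T(n) = O(n^(log_6 127))

For T(n) = 127T(n/6) + O(n^1): log_6(127) = 2.7036. This is Case 1 of the Master Theorem (c < log_b(a), work dominated by leaves), giving O(n^(log_6 127)).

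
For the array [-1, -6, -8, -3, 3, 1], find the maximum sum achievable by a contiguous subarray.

Using Kadane's algorithm on [-1, -6, -8, -3, 3, 1]:

Scanning through the array:
Position 1 (value -6): max_ending_here = -6, max_so_far = -1
Position 2 (value -8): max_ending_here = -8, max_so_far = -1
Position 3 (value -3): max_ending_here = -3, max_so_far = -1
Position 4 (value 3): max_ending_here = 3, max_so_far = 3
Position 5 (value 1): max_ending_here = 4, max_so_far = 4

Maximum subarray: [3, 1]
Maximum sum: 4

The maximum subarray is [3, 1] with sum 4. This subarray runs from index 4 to index 5.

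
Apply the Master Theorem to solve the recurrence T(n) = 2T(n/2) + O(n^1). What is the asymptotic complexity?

Master Theorem for T(n) = 2T(n/2) + O(n^1):

a = 2, b = 2, c = 1
log_b(a) = log_2(2) = 1.0000

Case 2: c = 1 = log_2(2) = 1.0000
T(n) = O(n^1 log n) = O(n log n)

For T(n) = 2T(n/2) + O(n^1): log_2(2) = 1.0000. This is Case 2 of the Master Theorem (c = log_b(a), equal work at all levels), giving O(n log n).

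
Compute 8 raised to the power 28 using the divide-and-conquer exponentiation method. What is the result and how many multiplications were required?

Computing 8^28 by squaring (build up from 8^1; each line after the first costs one multiplication):

8^1 = 8
8^2 = (8^1)^2 = 8^2 = 64
8^3 = 8 * 8^2 = 8 * 64 = 512
8^6 = (8^3)^2 = 512^2 = 262144
8^7 = 8 * 8^6 = 8 * 262144 = 2097152
8^14 = (8^7)^2 = 2097152^2 = 4398046511104
8^28 = (8^14)^2 = 4398046511104^2 = 19342813113834066795298816

Result: 19342813113834066795298816
Multiplications needed: 6 (6 lines after 8^1)

8^28 = 19342813113834066795298816. Using exponentiation by squaring, this requires 6 multiplications. The key idea: if the exponent is even, square the half-power; if odd, multiply by the base once.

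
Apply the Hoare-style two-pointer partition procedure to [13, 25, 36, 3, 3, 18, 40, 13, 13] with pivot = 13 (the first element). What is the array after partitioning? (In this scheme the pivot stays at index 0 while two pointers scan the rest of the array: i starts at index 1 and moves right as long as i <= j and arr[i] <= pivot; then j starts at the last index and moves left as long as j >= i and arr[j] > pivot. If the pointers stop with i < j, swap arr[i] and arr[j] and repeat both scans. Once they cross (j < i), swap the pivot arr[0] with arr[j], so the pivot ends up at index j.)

Hoare-style two-pointer partition with pivot = 13:

Initial array: [13, 25, 36, 3, 3, 18, 40, 13, 13]

Pointers start at i = 1, j = 8.
i stops at index 1 (arr[1]=25 > 13), j stops at index 8 (arr[8]=13 <= 13): swap arr[1] and arr[8], array becomes [13, 13, 36, 3, 3, 18, 40, 13, 25]
i stops at index 2 (arr[2]=36 > 13), j stops at index 7 (arr[7]=13 <= 13): swap arr[2] and arr[7], array becomes [13, 13, 13, 3, 3, 18, 40, 36, 25]
i ends at 5, j ends at 4: the pointers have crossed (j < i), so scanning stops.

Swap pivot arr[0] with arr[4] to place pivot at position 4: [3, 13, 13, 3, 13, 18, 40, 36, 25]
Pivot position: 4

After partitioning with pivot 13, the array becomes [3, 13, 13, 3, 13, 18, 40, 36, 25]. The pivot is placed at index 4. All elements to the left of the pivot are <= 13, and all elements to the right are > 13.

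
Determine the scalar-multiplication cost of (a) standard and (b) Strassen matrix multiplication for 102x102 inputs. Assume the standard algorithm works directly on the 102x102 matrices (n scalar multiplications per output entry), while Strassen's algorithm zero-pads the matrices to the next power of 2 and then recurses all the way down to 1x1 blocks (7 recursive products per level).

Matrix multiplication for 102x102 matrices:

Strassen's algorithm requires power-of-2 dimensions. Pad 102x102 to 128x128 (next power of 2).

Standard algorithm: 102^3 = 1061208 multiplications
Strassen's algorithm: 7^(log2(128)) = 7^7 = 823543 multiplications
Savings: 1061208 - 823543 = 237665 multiplications

Standard: 1061208 multiplications (102^3). Strassen: 823543 multiplications (7^7, after padding to 128x128). Strassen reduces 8 recursive multiplications to 7 at each level.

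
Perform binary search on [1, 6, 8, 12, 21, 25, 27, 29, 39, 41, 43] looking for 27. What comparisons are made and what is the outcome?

Binary search for 27 in [1, 6, 8, 12, 21, 25, 27, 29, 39, 41, 43]:

lo=0, hi=10, mid=5, arr[mid]=25 -> 25 < 27, search right half
lo=6, hi=10, mid=8, arr[mid]=39 -> 39 > 27, search left half
lo=6, hi=7, mid=6, arr[mid]=27 -> Found target at index 6!

Binary search finds 27 at index 6 after 3 comparisons. The search repeatedly halves the search space by comparing with the middle element.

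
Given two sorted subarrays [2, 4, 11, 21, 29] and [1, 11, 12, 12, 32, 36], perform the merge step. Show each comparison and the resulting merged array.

Merging process:

Compare 2 vs 1: take 1 from right. Merged: [1]
Compare 2 vs 11: take 2 from left. Merged: [1, 2]
Compare 4 vs 11: take 4 from left. Merged: [1, 2, 4]
Compare 11 vs 11: take 11 from left. Merged: [1, 2, 4, 11]
Compare 21 vs 11: take 11 from right. Merged: [1, 2, 4, 11, 11]
Compare 21 vs 12: take 12 from right. Merged: [1, 2, 4, 11, 11, 12]
Compare 21 vs 12: take 12 from right. Merged: [1, 2, 4, 11, 11, 12, 12]
Compare 21 vs 32: take 21 from left. Merged: [1, 2, 4, 11, 11, 12, 12, 21]
Compare 29 vs 32: take 29 from left. Merged: [1, 2, 4, 11, 11, 12, 12, 21, 29]
Append remaining from right: [32, 36]. Merged: [1, 2, 4, 11, 11, 12, 12, 21, 29, 32, 36]

Final merged array: [1, 2, 4, 11, 11, 12, 12, 21, 29, 32, 36]
Total comparisons: 9

The merged array is [1, 2, 4, 11, 11, 12, 12, 21, 29, 32, 36], requiring 9 comparisons. The merge step runs in O(n) time where n is the total number of elements.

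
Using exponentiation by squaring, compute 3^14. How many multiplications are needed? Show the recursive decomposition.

Computing 3^14 by squaring (build up from 3^1; each line after the first costs one multiplication):

3^1 = 3
3^2 = (3^1)^2 = 3^2 = 9
3^3 = 3 * 3^2 = 3 * 9 = 27
3^6 = (3^3)^2 = 27^2 = 729
3^7 = 3 * 3^6 = 3 * 729 = 2187
3^14 = (3^7)^2 = 2187^2 = 4782969

Result: 4782969
Multiplications needed: 5 (5 lines after 3^1)

3^14 = 4782969. Using exponentiation by squaring, this requires 5 multiplications. The key idea: if the exponent is even, square the half-power; if odd, multiply by the base once.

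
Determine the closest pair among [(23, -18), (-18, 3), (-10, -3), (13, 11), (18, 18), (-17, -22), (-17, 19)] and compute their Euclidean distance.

Computing all pairwise distances among 7 points:

d((23, -18), (-18, 3)) = 46.0652
d((23, -18), (-10, -3)) = 36.2491
d((23, -18), (13, 11)) = 30.6757
d((23, -18), (18, 18)) = 36.3456
d((23, -18), (-17, -22)) = 40.1995
d((23, -18), (-17, 19)) = 54.4885
d((-18, 3), (-10, -3)) = 10.0
d((-18, 3), (13, 11)) = 32.0156
d((-18, 3), (18, 18)) = 39.0
d((-18, 3), (-17, -22)) = 25.02
d((-18, 3), (-17, 19)) = 16.0312
d((-10, -3), (13, 11)) = 26.9258
d((-10, -3), (18, 18)) = 35.0
d((-10, -3), (-17, -22)) = 20.2485
d((-10, -3), (-17, 19)) = 23.0868
d((13, 11), (18, 18)) = 8.6023 <-- minimum
d((13, 11), (-17, -22)) = 44.5982
d((13, 11), (-17, 19)) = 31.0483
d((18, 18), (-17, -22)) = 53.1507
d((18, 18), (-17, 19)) = 35.0143
d((-17, -22), (-17, 19)) = 41.0

Closest pair: (13, 11) and (18, 18) with distance 8.6023

The closest pair is (13, 11) and (18, 18) with Euclidean distance 8.6023. For 7 points, brute-force pairwise comparison is shown above. For large n, the divide-and-conquer algorithm (sort by x, recurse on halves, check the dividing strip) achieves O(n log n).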